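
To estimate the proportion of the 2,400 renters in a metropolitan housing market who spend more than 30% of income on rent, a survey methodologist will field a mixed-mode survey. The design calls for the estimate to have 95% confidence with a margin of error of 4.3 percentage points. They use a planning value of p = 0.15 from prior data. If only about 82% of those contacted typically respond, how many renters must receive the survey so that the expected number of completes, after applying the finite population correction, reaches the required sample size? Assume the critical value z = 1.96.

292

Completed interviews needed (unadjusted): n₀ = 1.96² × 0.1275 / 0.043² ≈ 264.90 → 265.
FPC for N = 2,400: n = 265 / (1 + 264/2400) = 265 / 1.1100 ≈ 238.74 → 239.
At an 82% response rate, contacts needed = 239 / 0.82 ≈ 291.46 → 292.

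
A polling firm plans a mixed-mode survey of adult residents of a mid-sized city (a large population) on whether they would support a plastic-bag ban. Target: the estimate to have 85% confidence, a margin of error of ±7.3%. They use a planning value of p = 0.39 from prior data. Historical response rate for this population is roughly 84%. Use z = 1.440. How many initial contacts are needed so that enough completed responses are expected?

Completed interviews needed: n₀ = 1.440² × 0.2379 / 0.073² ≈ 92.57 → 93.
At an 84% response rate, contacts needed = 93 / 0.84 ≈ 110.71 → 111.

111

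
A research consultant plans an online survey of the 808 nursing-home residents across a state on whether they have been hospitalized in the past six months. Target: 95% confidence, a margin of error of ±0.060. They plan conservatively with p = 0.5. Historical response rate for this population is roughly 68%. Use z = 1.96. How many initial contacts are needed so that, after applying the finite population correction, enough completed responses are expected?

Completed interviews needed (unadjusted): n₀ = 1.96² × 0.2500 / 0.060² ≈ 266.78 → 267.
FPC for N = 808: n = 267 / (1 + 266/808) = 267 / 1.3292 ≈ 200.87 → 201.
At a 68% response rate, contacts needed = 201 / 0.68 ≈ 295.59 → 296.

296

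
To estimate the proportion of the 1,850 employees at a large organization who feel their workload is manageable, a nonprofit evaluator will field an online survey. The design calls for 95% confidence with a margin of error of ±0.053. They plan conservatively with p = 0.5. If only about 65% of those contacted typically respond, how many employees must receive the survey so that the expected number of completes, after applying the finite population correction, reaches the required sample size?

445

For 95% confidence, z = 1.96.
Completed interviews needed (unadjusted): n₀ = 1.96² × 0.2500 / 0.053² ≈ 341.90 → 342.
FPC for N = 1,850: n = 342 / (1 + 341/1850) = 342 / 1.1843 ≈ 288.77 → 289.
At a 65% response rate, contacts needed = 289 / 0.65 ≈ 444.62 → 445.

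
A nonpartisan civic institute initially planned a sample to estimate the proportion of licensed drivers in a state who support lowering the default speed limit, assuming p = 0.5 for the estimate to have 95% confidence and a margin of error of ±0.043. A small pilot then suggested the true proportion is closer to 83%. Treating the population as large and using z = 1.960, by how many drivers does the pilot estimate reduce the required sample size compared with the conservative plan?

Conservative (p = 0.5): n = 1.960² × 0.25 / 0.043² ≈ 519.42 → 520.
Using p = 0.83: p(1−p) = 0.1411, so n = 1.960² × 0.1411 / 0.043² ≈ 293.16 → 294.
Reduction: 520 − 294 = 226.

226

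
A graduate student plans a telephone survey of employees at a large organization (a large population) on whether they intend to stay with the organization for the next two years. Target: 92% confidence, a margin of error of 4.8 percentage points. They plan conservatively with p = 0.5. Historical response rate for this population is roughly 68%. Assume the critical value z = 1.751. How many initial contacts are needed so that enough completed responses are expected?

Completed interviews needed: n₀ = 1.751² × 0.2500 / 0.048² ≈ 332.68 → 333.
At a 68% response rate, contacts needed = 333 / 0.68 ≈ 489.71 → 490.

490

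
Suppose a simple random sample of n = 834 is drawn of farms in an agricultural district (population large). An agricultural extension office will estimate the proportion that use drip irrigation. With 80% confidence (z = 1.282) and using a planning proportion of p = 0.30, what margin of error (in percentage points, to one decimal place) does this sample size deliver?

SE(p̂) = √[p(1−p)/n] = √[0.2100/834] = 0.01587.
E = z × SE = 1.282 × 0.01587 = 0.02034, or 2.0 percentage points.

2.0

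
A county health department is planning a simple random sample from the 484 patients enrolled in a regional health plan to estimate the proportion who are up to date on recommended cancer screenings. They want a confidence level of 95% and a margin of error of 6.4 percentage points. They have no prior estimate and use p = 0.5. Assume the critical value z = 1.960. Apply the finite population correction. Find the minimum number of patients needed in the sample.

159

Unadjusted: n₀ = 1.960² × 0.50 × 0.50 / 0.064² ≈ 234.47, so n₀ = 235.
Finite population correction with N = 484: n = n₀ / (1 + (n₀−1)/N) = 235 / (1 + 234/484) = 235 / 1.4835 ≈ 158.41.
Rounding up, n = 159.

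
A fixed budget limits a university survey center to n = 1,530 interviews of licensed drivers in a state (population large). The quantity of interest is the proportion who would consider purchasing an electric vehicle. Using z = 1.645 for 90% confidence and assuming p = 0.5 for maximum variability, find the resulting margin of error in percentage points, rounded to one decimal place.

SE(p̂) = √[p(1−p)/n] = √[0.2500/1530] = 0.01278.
E = z × SE = 1.645 × 0.01278 = 0.02103, or 2.1 percentage points.

2.1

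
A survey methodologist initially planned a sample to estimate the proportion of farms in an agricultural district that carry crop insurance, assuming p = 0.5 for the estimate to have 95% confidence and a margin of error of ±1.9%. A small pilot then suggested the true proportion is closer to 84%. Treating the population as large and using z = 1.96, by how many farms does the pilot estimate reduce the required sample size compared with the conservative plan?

Conservative (p = 0.5): n = 1.96² × 0.25 / 0.019² ≈ 2660.39 → 2661.
Using p = 0.84: p(1−p) = 0.1344, so n = 1.96² × 0.1344 / 0.019² ≈ 1430.22 → 1431.
Reduction: 2661 − 1431 = 1230.

1230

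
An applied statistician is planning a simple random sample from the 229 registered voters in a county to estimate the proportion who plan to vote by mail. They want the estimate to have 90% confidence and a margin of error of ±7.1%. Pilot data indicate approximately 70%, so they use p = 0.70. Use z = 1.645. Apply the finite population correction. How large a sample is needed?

76

Unadjusted: n₀ = 1.645² × 0.70 × 0.30 / 0.071² ≈ 112.73, so n₀ = 113.
Finite population correction with N = 229: n = n₀ / (1 + (n₀−1)/N) = 113 / (1 + 112/229) = 113 / 1.4891 ≈ 75.89.
Rounding up, n = 76.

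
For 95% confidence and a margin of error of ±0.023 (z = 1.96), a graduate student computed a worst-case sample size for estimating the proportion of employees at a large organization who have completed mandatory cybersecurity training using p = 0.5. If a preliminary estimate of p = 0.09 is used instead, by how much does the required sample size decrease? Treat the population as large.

Conservative (p = 0.5): n = 1.96² × 0.25 / 0.023² ≈ 1815.50 → 1816.
Using p = 0.09: p(1−p) = 0.0819, so n = 1.96² × 0.0819 / 0.023² ≈ 594.76 → 595.
Reduction: 1816 − 595 = 1221.

1221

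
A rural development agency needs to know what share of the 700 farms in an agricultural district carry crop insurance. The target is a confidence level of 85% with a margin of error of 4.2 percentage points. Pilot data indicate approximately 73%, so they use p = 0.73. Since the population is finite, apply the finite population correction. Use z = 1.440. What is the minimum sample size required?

175

Unadjusted: n₀ = 1.440² × 0.73 × 0.27 / 0.042² ≈ 231.69, so n₀ = 232.
Finite population correction with N = 700: n = n₀ / (1 + (n₀−1)/N) = 232 / (1 + 231/700) = 232 / 1.3300 ≈ 174.44.
Rounding up, n = 175.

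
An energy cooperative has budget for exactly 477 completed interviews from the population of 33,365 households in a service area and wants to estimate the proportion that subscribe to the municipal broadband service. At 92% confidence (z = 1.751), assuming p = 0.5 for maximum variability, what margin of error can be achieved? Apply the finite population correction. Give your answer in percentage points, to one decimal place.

Finite-population factor: (N−n)/(N−1) = (33365−477)/(33365−1) = 0.9857.
SE(p̂) = √[p(1−p)/n · (N−n)/(N−1)] = √[0.2500/477 × 0.9857] = 0.02273.
E = z × SE = 1.751 × 0.02273 = 0.03980 ≈ 4.0 percentage points.

4.0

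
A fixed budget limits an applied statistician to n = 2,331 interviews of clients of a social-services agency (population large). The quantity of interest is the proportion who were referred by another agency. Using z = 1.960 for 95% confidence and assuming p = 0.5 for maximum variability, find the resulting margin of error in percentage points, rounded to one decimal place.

2.0

SE(p̂) = √[p(1−p)/n] = √[0.2500/2331] = 0.01036.
E = z × SE = 1.960 × 0.01036 = 0.02030, or 2.0 percentage points.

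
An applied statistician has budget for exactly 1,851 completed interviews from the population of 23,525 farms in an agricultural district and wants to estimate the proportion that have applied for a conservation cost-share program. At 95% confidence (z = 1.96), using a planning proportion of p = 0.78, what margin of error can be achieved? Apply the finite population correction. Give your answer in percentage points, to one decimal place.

1.8

Finite-population factor: (N−n)/(N−1) = (23525−1851)/(23525−1) = 0.9214.
SE(p̂) = √[p(1−p)/n · (N−n)/(N−1)] = √[0.1716/1851 × 0.9214] = 0.00924.
E = z × SE = 1.96 × 0.00924 = 0.01811 ≈ 1.8 percentage points.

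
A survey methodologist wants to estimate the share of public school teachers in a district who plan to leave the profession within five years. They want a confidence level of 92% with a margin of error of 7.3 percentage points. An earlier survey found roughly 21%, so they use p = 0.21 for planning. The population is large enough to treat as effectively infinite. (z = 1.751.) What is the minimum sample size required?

96

With p = 0.21, p(1−p) = 0.1659.
n = z²·p(1−p)/E² = 1.751² × 0.1659 / 0.073² = 3.0660 × 0.1659 / 0.005329 ≈ 95.45.
Rounding up gives n = 96.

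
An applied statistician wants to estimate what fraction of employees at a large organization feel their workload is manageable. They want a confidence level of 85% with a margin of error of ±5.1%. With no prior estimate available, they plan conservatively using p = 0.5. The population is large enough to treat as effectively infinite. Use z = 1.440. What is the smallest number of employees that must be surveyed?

With p = 0.5, p(1−p) = 0.25.
n = z²·p(1−p)/E² = 1.440² × 0.2500 / 0.051² = 2.0736 × 0.2500 / 0.002601 ≈ 199.31.
Rounding up gives n = 200.

200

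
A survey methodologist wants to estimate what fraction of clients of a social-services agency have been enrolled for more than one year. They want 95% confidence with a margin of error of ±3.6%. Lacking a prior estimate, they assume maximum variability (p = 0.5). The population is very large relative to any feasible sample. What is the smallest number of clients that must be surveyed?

742

For 95% confidence, z = 1.96.
With p = 0.5, p(1−p) = 0.25.
n = z²·p(1−p)/E² = 1.96² × 0.2500 / 0.036² = 3.8416 × 0.2500 / 0.001296 ≈ 741.05.
Rounding up gives n = 742.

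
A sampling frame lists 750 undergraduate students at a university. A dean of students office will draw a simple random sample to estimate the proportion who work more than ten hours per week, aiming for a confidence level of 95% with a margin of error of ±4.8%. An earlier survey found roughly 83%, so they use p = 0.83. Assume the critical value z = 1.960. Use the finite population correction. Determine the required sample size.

180

Unadjusted: n₀ = 1.960² × 0.83 × 0.17 / 0.048² ≈ 235.26, so n₀ = 236.
Finite population correction with N = 750: n = n₀ / (1 + (n₀−1)/N) = 236 / (1 + 235/750) = 236 / 1.3133 ≈ 179.70.
Rounding up, n = 180.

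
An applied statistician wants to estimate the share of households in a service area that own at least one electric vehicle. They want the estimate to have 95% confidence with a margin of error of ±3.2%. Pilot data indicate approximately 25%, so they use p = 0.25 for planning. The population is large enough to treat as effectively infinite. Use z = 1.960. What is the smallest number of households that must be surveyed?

704

With p = 0.25, p(1−p) = 0.1875.
n = z²·p(1−p)/E² = 1.960² × 0.1875 / 0.032² = 3.8416 × 0.1875 / 0.001024 ≈ 703.42.
Rounding up gives n = 704.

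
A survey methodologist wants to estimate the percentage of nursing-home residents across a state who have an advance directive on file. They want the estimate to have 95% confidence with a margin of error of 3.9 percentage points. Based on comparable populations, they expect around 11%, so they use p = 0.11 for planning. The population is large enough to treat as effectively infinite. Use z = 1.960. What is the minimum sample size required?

With p = 0.11, p(1−p) = 0.0979.
n = z²·p(1−p)/E² = 1.960² × 0.0979 / 0.039² = 3.8416 × 0.0979 / 0.001521 ≈ 247.27.
Rounding up gives n = 248.

248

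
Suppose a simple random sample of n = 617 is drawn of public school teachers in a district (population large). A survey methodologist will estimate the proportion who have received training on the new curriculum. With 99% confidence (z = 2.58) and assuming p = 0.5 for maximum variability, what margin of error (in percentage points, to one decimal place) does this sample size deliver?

5.2

SE(p̂) = √[p(1−p)/n] = √[0.2500/617] = 0.02013.
E = z × SE = 2.58 × 0.02013 = 0.05193, or 5.2 percentage points.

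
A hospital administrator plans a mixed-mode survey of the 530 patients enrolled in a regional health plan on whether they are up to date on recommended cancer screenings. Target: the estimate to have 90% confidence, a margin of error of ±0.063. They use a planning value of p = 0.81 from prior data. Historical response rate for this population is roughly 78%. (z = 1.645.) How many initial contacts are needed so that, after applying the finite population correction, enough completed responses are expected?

Completed interviews needed (unadjusted): n₀ = 1.645² × 0.1539 / 0.063² ≈ 104.93 → 105.
FPC for N = 530: n = 105 / (1 + 104/530) = 105 / 1.1962 ≈ 87.78 → 88.
At a 78% response rate, contacts needed = 88 / 0.78 ≈ 112.82 → 113.

113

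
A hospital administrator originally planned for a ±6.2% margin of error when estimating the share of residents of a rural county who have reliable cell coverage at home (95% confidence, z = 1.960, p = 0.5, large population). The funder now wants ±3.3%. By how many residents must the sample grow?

At ±6.2%: n = 1.960² × 0.2500 / 0.062² ≈ 249.84 → 250.
At ±3.3%: n = 1.960² × 0.2500 / 0.033² ≈ 881.91 → 882.
Additional respondents: 882 − 250 = 632.

632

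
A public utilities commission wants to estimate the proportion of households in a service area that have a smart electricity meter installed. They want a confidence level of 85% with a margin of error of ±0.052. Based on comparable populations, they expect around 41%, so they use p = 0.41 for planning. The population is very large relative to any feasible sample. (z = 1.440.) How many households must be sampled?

186

With p = 0.41, p(1−p) = 0.2419.
n = z²·p(1−p)/E² = 1.440² × 0.2419 / 0.052² = 2.0736 × 0.2419 / 0.002704 ≈ 185.50.
Rounding up gives n = 186.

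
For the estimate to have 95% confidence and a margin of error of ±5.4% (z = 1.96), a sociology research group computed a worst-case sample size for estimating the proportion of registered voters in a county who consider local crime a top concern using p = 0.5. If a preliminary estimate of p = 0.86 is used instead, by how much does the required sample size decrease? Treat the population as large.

Conservative (p = 0.5): n = 1.96² × 0.25 / 0.054² ≈ 329.36 → 330.
Using p = 0.86: p(1−p) = 0.1204, so n = 1.96² × 0.1204 / 0.054² ≈ 158.62 → 159.
Reduction: 330 − 159 = 171.

171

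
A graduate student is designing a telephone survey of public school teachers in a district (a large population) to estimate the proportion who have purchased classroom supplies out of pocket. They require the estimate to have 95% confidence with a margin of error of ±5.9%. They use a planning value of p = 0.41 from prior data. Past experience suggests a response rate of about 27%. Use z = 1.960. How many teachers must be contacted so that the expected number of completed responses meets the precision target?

989

Completed interviews needed: n₀ = 1.960² × 0.2419 / 0.059² ≈ 266.96 → 267.
At a 27% response rate, contacts needed = 267 / 0.27 ≈ 988.89 → 989.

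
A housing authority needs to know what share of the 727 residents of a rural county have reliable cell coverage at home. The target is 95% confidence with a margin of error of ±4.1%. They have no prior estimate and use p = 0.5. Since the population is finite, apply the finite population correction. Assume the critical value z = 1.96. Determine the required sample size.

Unadjusted: n₀ = 1.96² × 0.50 × 0.50 / 0.041² ≈ 571.33, so n₀ = 572.
Finite population correction with N = 727: n = n₀ / (1 + (n₀−1)/N) = 572 / (1 + 571/727) = 572 / 1.7854 ≈ 320.37.
Rounding up, n = 321.

321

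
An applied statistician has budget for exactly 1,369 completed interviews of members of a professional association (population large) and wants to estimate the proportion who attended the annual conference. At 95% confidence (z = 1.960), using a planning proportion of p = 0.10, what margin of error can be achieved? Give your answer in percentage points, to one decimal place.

1.6

SE(p̂) = √[p(1−p)/n] = √[0.0900/1369] = 0.00811.
E = z × SE = 1.960 × 0.00811 = 0.01589, or 1.6 percentage points.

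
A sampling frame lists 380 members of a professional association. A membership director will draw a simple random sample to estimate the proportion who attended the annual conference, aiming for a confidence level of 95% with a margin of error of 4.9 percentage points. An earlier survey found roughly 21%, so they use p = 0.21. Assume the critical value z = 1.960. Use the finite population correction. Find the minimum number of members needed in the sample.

Unadjusted: n₀ = 1.960² × 0.21 × 0.79 / 0.049² ≈ 265.44, so n₀ = 266.
Finite population correction with N = 380: n = n₀ / (1 + (n₀−1)/N) = 266 / (1 + 265/380) = 266 / 1.6974 ≈ 156.71.
Rounding up, n = 157.

157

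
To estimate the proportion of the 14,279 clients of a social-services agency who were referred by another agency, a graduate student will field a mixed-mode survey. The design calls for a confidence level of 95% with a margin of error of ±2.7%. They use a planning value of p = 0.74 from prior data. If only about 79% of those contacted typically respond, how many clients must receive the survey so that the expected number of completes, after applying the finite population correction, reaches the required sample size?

For 95% confidence, z = 1.96.
Completed interviews needed (unadjusted): n₀ = 1.96² × 0.1924 / 0.027² ≈ 1013.89 → 1014.
FPC for N = 14,279: n = 1014 / (1 + 1013/14279) = 1014 / 1.0709 ≈ 946.83 → 947.
At a 79% response rate, contacts needed = 947 / 0.79 ≈ 1198.73 → 1199.

1199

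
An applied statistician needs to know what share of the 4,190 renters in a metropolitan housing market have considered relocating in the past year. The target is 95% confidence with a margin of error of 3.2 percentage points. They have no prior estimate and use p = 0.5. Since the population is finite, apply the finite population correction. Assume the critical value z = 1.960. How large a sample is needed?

767

Unadjusted: n₀ = 1.960² × 0.50 × 0.50 / 0.032² ≈ 937.89, so n₀ = 938.
Finite population correction with N = 4,190: n = n₀ / (1 + (n₀−1)/N) = 938 / (1 + 937/4190) = 938 / 1.2236 ≈ 766.57.
Rounding up, n = 767.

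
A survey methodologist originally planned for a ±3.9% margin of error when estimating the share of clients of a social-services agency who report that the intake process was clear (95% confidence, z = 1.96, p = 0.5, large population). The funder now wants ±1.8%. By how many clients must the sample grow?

2333

At ±3.9%: n = 1.96² × 0.2500 / 0.039² ≈ 631.43 → 632.
At ±1.8%: n = 1.96² × 0.2500 / 0.018² ≈ 2964.20 → 2965.
Additional respondents: 2965 − 632 = 2333.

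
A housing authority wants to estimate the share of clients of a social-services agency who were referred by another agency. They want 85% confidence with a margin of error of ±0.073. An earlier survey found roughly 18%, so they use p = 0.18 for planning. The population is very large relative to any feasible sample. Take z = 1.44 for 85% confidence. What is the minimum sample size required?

With p = 0.18, p(1−p) = 0.1476.
n = z²·p(1−p)/E² = 1.44² × 0.1476 / 0.073² = 2.0736 × 0.1476 / 0.005329 ≈ 57.43.
Rounding up gives n = 58.

58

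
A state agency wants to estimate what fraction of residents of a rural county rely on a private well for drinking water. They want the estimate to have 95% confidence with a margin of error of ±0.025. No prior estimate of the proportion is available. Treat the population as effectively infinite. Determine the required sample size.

1537

For 95% confidence, z = 1.960.
With no prior estimate, use p = 0.5, giving p(1−p) = 0.25.
n = z²·p(1−p)/E² = 1.960² × 0.2500 / 0.025² = 3.8416 × 0.2500 / 0.000625 ≈ 1536.64.
Rounding up gives n = 1537.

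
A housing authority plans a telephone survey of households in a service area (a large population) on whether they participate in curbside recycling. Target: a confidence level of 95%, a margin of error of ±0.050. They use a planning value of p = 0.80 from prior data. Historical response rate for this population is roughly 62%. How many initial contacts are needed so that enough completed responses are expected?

397

For 95% confidence, z = 1.960.
Completed interviews needed: n₀ = 1.960² × 0.1600 / 0.050² ≈ 245.86 → 246.
At a 62% response rate, contacts needed = 246 / 0.62 ≈ 396.77 → 397.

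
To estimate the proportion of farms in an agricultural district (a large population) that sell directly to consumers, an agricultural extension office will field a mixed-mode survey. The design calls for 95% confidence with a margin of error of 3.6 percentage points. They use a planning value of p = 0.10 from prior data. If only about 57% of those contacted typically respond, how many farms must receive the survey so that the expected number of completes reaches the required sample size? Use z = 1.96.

Completed interviews needed: n₀ = 1.96² × 0.0900 / 0.036² ≈ 266.78 → 267.
At a 57% response rate, contacts needed = 267 / 0.57 ≈ 468.42 → 469.

469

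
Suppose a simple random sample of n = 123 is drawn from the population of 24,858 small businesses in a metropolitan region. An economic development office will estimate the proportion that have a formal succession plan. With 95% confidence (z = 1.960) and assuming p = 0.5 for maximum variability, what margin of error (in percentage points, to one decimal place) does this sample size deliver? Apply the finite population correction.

8.8

Finite-population factor: (N−n)/(N−1) = (24858−123)/(24858−1) = 0.9951.
SE(p̂) = √[p(1−p)/n · (N−n)/(N−1)] = √[0.2500/123 × 0.9951] = 0.04497.
E = z × SE = 1.960 × 0.04497 = 0.08815 ≈ 8.8 percentage points.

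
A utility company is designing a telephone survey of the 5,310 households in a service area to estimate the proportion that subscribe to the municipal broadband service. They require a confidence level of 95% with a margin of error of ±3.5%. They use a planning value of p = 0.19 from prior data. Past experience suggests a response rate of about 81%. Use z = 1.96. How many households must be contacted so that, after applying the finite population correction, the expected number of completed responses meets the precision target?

547

Completed interviews needed (unadjusted): n₀ = 1.96² × 0.1539 / 0.035² ≈ 482.63 → 483.
FPC for N = 5,310: n = 483 / (1 + 482/5310) = 483 / 1.0908 ≈ 442.81 → 443.
At an 81% response rate, contacts needed = 443 / 0.81 ≈ 546.91 → 547.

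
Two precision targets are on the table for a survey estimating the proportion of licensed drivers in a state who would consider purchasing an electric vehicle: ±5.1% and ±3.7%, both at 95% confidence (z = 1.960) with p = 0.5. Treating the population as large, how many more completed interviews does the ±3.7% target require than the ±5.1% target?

At ±5.1%: n = 1.960² × 0.2500 / 0.051² ≈ 369.24 → 370.
At ±3.7%: n = 1.960² × 0.2500 / 0.037² ≈ 701.53 → 702.
Additional respondents: 702 − 370 = 332.

332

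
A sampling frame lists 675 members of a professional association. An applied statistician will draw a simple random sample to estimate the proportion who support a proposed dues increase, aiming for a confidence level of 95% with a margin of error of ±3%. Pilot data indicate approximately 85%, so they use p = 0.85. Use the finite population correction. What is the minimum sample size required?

302

For 95% confidence, z = 1.960.
Unadjusted: n₀ = 1.960² × 0.85 × 0.15 / 0.030² ≈ 544.23, so n₀ = 545.
Finite population correction with N = 675: n = n₀ / (1 + (n₀−1)/N) = 545 / (1 + 544/675) = 545 / 1.8059 ≈ 301.78.
Rounding up, n = 302.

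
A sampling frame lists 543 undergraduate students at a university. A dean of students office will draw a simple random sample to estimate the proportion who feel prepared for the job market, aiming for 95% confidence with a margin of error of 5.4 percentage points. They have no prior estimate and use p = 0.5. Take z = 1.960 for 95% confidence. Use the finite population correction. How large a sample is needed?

Unadjusted: n₀ = 1.960² × 0.50 × 0.50 / 0.054² ≈ 329.36, so n₀ = 330.
Finite population correction with N = 543: n = n₀ / (1 + (n₀−1)/N) = 330 / (1 + 329/543) = 330 / 1.6059 ≈ 205.49.
Rounding up, n = 206.

206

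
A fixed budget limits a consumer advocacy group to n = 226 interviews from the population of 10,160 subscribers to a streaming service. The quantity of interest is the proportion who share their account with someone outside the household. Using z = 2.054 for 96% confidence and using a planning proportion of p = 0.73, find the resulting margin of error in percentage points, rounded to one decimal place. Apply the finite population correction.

6.0

Finite-population factor: (N−n)/(N−1) = (10160−226)/(10160−1) = 0.9779.
SE(p̂) = √[p(1−p)/n · (N−n)/(N−1)] = √[0.1971/226 × 0.9779] = 0.02920.
E = z × SE = 2.054 × 0.02920 = 0.05998 ≈ 6.0 percentage points.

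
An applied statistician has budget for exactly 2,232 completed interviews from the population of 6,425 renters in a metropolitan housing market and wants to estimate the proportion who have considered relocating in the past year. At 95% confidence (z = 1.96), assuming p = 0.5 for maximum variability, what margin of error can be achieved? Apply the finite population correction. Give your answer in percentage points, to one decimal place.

Finite-population factor: (N−n)/(N−1) = (6425−2232)/(6425−1) = 0.6527.
SE(p̂) = √[p(1−p)/n · (N−n)/(N−1)] = √[0.2500/2232 × 0.6527] = 0.00855.
E = z × SE = 1.96 × 0.00855 = 0.01676 ≈ 1.7 percentage points.

1.7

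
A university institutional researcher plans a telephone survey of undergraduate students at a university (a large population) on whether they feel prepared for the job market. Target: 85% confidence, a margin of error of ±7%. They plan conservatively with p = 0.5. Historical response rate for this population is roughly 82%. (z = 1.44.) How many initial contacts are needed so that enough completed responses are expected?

Completed interviews needed: n₀ = 1.44² × 0.2500 / 0.070² ≈ 105.80 → 106.
At an 82% response rate, contacts needed = 106 / 0.82 ≈ 129.27 → 130.

130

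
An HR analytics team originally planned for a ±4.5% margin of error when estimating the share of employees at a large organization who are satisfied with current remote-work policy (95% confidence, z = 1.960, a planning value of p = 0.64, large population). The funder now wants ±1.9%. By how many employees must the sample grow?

At ±4.5%: n = 1.960² × 0.2304 / 0.045² ≈ 437.09 → 438.
At ±1.9%: n = 1.960² × 0.2304 / 0.019² ≈ 2451.81 → 2452.
Additional respondents: 2452 − 438 = 2014.

2014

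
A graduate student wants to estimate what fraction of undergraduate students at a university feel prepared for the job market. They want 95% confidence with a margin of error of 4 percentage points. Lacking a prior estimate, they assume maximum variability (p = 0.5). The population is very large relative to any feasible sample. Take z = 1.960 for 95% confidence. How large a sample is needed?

With p = 0.5, p(1−p) = 0.25.
n = z²·p(1−p)/E² = 1.960² × 0.2500 / 0.040² = 3.8416 × 0.2500 / 0.001600 ≈ 600.25.
Rounding up gives n = 601.

601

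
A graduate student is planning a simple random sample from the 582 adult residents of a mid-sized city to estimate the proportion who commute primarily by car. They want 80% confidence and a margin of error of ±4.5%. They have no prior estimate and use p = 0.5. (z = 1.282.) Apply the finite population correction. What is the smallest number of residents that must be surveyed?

151

Unadjusted: n₀ = 1.282² × 0.50 × 0.50 / 0.045² ≈ 202.90, so n₀ = 203.
Finite population correction with N = 582: n = n₀ / (1 + (n₀−1)/N) = 203 / (1 + 202/582) = 203 / 1.3471 ≈ 150.70.
Rounding up, n = 151.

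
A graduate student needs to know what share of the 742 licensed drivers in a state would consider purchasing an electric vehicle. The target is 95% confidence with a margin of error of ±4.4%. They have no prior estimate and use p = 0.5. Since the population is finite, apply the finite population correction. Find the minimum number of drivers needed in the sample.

For 95% confidence, z = 1.96.
Unadjusted: n₀ = 1.96² × 0.50 × 0.50 / 0.044² ≈ 496.07, so n₀ = 497.
Finite population correction with N = 742: n = n₀ / (1 + (n₀−1)/N) = 497 / (1 + 496/742) = 497 / 1.6685 ≈ 297.88.
Rounding up, n = 298.

298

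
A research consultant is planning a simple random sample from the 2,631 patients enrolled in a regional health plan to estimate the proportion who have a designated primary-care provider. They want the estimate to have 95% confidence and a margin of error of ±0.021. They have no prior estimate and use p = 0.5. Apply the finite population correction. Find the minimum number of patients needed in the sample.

1192

For 95% confidence, z = 1.960.
Unadjusted: n₀ = 1.960² × 0.50 × 0.50 / 0.021² ≈ 2177.78, so n₀ = 2178.
Finite population correction with N = 2,631: n = n₀ / (1 + (n₀−1)/N) = 2178 / (1 + 2177/2631) = 2178 / 1.8274 ≈ 1191.83.
Rounding up, n = 1192.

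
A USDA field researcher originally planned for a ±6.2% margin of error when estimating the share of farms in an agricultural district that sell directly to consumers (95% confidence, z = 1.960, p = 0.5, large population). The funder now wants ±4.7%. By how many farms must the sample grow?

185

At ±6.2%: n = 1.960² × 0.2500 / 0.062² ≈ 249.84 → 250.
At ±4.7%: n = 1.960² × 0.2500 / 0.047² ≈ 434.77 → 435.
Additional respondents: 435 − 250 = 185.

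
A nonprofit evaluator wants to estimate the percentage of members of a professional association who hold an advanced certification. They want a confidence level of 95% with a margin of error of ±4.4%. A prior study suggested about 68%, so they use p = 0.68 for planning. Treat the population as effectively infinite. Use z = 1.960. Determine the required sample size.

With p = 0.68, p(1−p) = 0.2176.
n = z²·p(1−p)/E² = 1.960² × 0.2176 / 0.044² = 3.8416 × 0.2176 / 0.001936 ≈ 431.78.
Rounding up gives n = 432.

432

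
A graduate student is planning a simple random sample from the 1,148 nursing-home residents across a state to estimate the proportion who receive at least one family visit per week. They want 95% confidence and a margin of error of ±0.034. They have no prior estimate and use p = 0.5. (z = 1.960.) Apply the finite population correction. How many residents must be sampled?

483

Unadjusted: n₀ = 1.960² × 0.50 × 0.50 / 0.034² ≈ 830.80, so n₀ = 831.
Finite population correction with N = 1,148: n = n₀ / (1 + (n₀−1)/N) = 831 / (1 + 830/1148) = 831 / 1.7230 ≈ 482.30.
Rounding up, n = 483.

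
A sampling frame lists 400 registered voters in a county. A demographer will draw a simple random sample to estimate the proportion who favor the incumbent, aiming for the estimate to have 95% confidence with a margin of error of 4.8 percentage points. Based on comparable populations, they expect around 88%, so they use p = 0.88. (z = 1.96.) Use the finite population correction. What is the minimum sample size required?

123

Unadjusted: n₀ = 1.96² × 0.88 × 0.12 / 0.048² ≈ 176.07, so n₀ = 177.
Finite population correction with N = 400: n = n₀ / (1 + (n₀−1)/N) = 177 / (1 + 176/400) = 177 / 1.4400 ≈ 122.92.
Rounding up, n = 123.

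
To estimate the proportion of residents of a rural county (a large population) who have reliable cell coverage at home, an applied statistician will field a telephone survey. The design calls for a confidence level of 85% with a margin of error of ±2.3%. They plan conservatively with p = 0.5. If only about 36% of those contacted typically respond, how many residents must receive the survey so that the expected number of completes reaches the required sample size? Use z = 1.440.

2723

Completed interviews needed: n₀ = 1.440² × 0.2500 / 0.023² ≈ 979.96 → 980.
At a 36% response rate, contacts needed = 980 / 0.36 ≈ 2722.22 → 2723.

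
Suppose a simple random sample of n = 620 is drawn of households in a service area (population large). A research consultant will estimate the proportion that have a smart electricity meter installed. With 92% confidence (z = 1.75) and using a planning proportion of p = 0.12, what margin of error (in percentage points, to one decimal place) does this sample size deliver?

2.3

SE(p̂) = √[p(1−p)/n] = √[0.1056/620] = 0.01305.
E = z × SE = 1.75 × 0.01305 = 0.02284, or 2.3 percentage points.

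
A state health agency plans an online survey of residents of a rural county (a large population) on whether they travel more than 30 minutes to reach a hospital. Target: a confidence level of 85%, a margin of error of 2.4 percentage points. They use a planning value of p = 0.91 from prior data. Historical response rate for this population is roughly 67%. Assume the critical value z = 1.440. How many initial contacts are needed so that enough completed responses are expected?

Completed interviews needed: n₀ = 1.440² × 0.0819 / 0.024² ≈ 294.84 → 295.
At a 67% response rate, contacts needed = 295 / 0.67 ≈ 440.30 → 441.

441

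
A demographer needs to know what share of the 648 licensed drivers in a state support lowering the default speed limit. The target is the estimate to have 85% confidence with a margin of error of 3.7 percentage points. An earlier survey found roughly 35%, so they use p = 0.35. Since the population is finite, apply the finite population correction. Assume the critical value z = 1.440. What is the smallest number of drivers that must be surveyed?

226

Unadjusted: n₀ = 1.440² × 0.35 × 0.65 / 0.037² ≈ 344.59, so n₀ = 345.
Finite population correction with N = 648: n = n₀ / (1 + (n₀−1)/N) = 345 / (1 + 344/648) = 345 / 1.5309 ≈ 225.36.
Rounding up, n = 226.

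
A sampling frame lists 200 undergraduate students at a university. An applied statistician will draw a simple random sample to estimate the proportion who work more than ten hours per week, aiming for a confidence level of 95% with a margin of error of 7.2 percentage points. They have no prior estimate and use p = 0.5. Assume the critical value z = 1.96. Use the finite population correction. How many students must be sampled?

Unadjusted: n₀ = 1.96² × 0.50 × 0.50 / 0.072² ≈ 185.26, so n₀ = 186.
Finite population correction with N = 200: n = n₀ / (1 + (n₀−1)/N) = 186 / (1 + 185/200) = 186 / 1.9250 ≈ 96.62.
Rounding up, n = 97.

97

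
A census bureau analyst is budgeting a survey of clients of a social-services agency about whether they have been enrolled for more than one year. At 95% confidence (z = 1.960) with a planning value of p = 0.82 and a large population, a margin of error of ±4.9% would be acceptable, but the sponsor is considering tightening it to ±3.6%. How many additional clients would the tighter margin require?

At ±4.9%: n = 1.960² × 0.1476 / 0.049² ≈ 236.16 → 237.
At ±3.6%: n = 1.960² × 0.1476 / 0.036² ≈ 437.52 → 438.
Additional respondents: 438 − 237 = 201.

201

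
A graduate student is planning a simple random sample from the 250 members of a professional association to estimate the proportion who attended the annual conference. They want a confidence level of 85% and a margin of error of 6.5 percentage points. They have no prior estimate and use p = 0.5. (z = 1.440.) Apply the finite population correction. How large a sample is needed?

83

Unadjusted: n₀ = 1.440² × 0.50 × 0.50 / 0.065² ≈ 122.70, so n₀ = 123.
Finite population correction with N = 250: n = n₀ / (1 + (n₀−1)/N) = 123 / (1 + 122/250) = 123 / 1.4880 ≈ 82.66.
Rounding up, n = 83.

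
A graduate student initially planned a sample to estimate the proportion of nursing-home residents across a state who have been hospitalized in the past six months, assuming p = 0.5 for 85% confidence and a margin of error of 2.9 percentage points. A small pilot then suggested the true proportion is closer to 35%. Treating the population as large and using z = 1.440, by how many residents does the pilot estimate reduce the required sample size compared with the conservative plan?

Conservative (p = 0.5): n = 1.440² × 0.25 / 0.029² ≈ 616.41 → 617.
Using p = 0.35: p(1−p) = 0.2275, so n = 1.440² × 0.2275 / 0.029² ≈ 560.93 → 561.
Reduction: 617 − 561 = 56.

56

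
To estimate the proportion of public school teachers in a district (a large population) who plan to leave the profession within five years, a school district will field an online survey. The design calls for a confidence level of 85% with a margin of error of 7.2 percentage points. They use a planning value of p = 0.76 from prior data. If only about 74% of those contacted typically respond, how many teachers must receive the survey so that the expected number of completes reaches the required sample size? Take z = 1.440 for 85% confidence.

Completed interviews needed: n₀ = 1.440² × 0.1824 / 0.072² ≈ 72.96 → 73.
At a 74% response rate, contacts needed = 73 / 0.74 ≈ 98.65 → 99.

99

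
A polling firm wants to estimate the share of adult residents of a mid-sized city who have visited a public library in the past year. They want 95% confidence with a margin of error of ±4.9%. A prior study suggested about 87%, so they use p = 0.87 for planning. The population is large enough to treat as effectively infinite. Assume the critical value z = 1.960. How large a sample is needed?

181

With p = 0.87, p(1−p) = 0.1131.
n = z²·p(1−p)/E² = 1.960² × 0.1131 / 0.049² = 3.8416 × 0.1131 / 0.002401 ≈ 180.96.
Rounding up gives n = 181.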